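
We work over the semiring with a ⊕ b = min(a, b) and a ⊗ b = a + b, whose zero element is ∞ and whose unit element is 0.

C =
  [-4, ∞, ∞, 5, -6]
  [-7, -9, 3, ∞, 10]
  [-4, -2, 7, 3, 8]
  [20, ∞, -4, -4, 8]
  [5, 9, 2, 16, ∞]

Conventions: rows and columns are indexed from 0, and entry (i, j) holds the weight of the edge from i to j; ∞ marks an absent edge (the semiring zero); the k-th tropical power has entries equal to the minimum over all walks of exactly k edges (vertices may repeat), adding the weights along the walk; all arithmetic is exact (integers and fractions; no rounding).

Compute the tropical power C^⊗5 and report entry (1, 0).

C^⊗2:
  [-8, 3, -4, 1, -10]
  [-16, -18, -6, -2, -13]
  [-9, -11, -1, -1, -10]
  [-8, -6, -8, -8, 4]
  [-2, 0, 9, 5, -1]
C^⊗3:
  [-12, -6, -8, -3, -14]
  [-25, -27, -15, -11, -22]
  [-18, -20, -8, -5, -15]
  [-13, -15, -12, -12, -14]
  [-7, -9, 1, 1, -8]
C^⊗4:
  [-16, -15, -12, -7, -18]
  [-34, -36, -24, -20, -31]
  [-27, -29, -17, -13, -24]
  [-22, -24, -16, -16, -19]
  [-16, -18, -6, -3, -13]
C^⊗5:
  [-22, -24, -16, -11, -22]
  [-43, -45, -33, -29, -40]
  [-36, -38, -26, -22, -33]
  [-31, -33, -21, -20, -28]
  [-25, -27, -15, -11, -22]
Key observation: the optimum is the walk 1->1->1->1->1->0, with weight (-9) + (-9) + (-9) + (-9) + (-7) = -43.
Optimal value attained by: walk 1->1->1->1->1->0.
Answer: (C^⊗5)[1][0] = -43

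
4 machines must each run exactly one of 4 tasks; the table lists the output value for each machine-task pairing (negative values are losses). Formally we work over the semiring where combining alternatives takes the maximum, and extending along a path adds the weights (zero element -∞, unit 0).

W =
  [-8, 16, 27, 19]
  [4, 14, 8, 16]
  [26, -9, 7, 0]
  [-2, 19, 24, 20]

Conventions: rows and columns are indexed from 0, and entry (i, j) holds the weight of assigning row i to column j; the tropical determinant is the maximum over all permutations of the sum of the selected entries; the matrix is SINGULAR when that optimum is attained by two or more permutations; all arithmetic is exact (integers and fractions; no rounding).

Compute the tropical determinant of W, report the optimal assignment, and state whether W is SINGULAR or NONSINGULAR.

σ = (0, 1, 2, 3): (-8) + 14 + 7 + 20 = 33
σ = (0, 1, 3, 2): (-8) + 14 + 0 + 24 = 30
σ = (0, 2, 1, 3): (-8) + 8 + (-9) + 20 = 11
σ = (0, 2, 3, 1): (-8) + 8 + 0 + 19 = 19
σ = (0, 3, 1, 2): (-8) + 16 + (-9) + 24 = 23
σ = (0, 3, 2, 1): (-8) + 16 + 7 + 19 = 34
σ = (1, 0, 2, 3): 16 + 4 + 7 + 20 = 47
σ = (1, 0, 3, 2): 16 + 4 + 0 + 24 = 44
σ = (1, 2, 0, 3): 16 + 8 + 26 + 20 = 70
σ = (1, 2, 3, 0): 16 + 8 + 0 + (-2) = 22
σ = (1, 3, 0, 2): 16 + 16 + 26 + 24 = 82
σ = (1, 3, 2, 0): 16 + 16 + 7 + (-2) = 37
σ = (2, 0, 1, 3): 27 + 4 + (-9) + 20 = 42
σ = (2, 0, 3, 1): 27 + 4 + 0 + 19 = 50
σ = (2, 1, 0, 3): 27 + 14 + 26 + 20 = 87
σ = (2, 1, 3, 0): 27 + 14 + 0 + (-2) = 39
σ = (2, 3, 0, 1): 27 + 16 + 26 + 19 = 88
σ = (2, 3, 1, 0): 27 + 16 + (-9) + (-2) = 32
σ = (3, 0, 1, 2): 19 + 4 + (-9) + 24 = 38
σ = (3, 0, 2, 1): 19 + 4 + 7 + 19 = 49
σ = (3, 1, 0, 2): 19 + 14 + 26 + 24 = 83
σ = (3, 1, 2, 0): 19 + 14 + 7 + (-2) = 38
σ = (3, 2, 0, 1): 19 + 8 + 26 + 19 = 72
σ = (3, 2, 1, 0): 19 + 8 + (-9) + (-2) = 16
Optimal value attained by: σ = (2, 3, 0, 1).
Answer: det⊕(W) = 88; verdict: NONSINGULAR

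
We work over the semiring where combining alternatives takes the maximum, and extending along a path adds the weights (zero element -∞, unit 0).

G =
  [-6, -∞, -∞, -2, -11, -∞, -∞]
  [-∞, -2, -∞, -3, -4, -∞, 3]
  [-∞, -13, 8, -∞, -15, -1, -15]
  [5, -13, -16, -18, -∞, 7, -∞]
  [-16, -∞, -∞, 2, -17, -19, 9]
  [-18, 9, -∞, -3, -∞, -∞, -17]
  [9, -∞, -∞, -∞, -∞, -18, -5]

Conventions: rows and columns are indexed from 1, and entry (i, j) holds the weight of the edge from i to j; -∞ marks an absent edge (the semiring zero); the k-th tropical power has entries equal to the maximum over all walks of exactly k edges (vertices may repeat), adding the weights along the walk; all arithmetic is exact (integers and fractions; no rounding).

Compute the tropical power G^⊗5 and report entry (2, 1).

G^⊗2:
  [3, -15, -18, -8, -17, 5, -2]
  [12, -4, -19, -2, -6, 4, 5]
  [-6, 8, 16, -4, -7, 7, -6]
  [-1, 16, -8, 4, -6, -11, -10]
  [18, -10, -14, -15, -27, 9, 4]
  [2, 7, -19, 6, 5, 4, 12]
  [4, -9, -∞, 7, -2, -23, -10]
G^⊗3:
  [7, 14, -10, 2, -8, -1, -7]
  [14, 13, -11, 10, 1, 5, 3]
  [3, 16, 24, 5, 4, 15, 11]
  [9, 14, 0, 13, 12, 11, 19]
  [13, 18, -6, 16, 7, -8, -1]
  [21, 13, -10, 7, 3, 13, 14]
  [12, -6, -9, 2, -7, 14, 7]
G^⊗4:
  [7, 12, -2, 11, 10, 9, 17]
  [15, 14, -3, 12, 9, 17, 16]
  [20, 24, 32, 13, 12, 23, 19]
  [28, 20, 8, 14, 10, 20, 21]
  [21, 16, 2, 15, 14, 23, 21]
  [23, 22, -2, 19, 10, 14, 16]
  [16, 23, -1, 11, 1, 9, 2]
G^⊗5:
  [26, 18, 6, 12, 8, 18, 19]
  [25, 26, 5, 14, 10, 19, 18]
  [28, 32, 40, 21, 20, 31, 27]
  [30, 29, 16, 26, 17, 21, 23]
  [30, 32, 10, 20, 12, 22, 23]
  [25, 23, 6, 21, 18, 26, 25]
  [16, 21, 7, 20, 19, 18, 26]
Key observation: the optimum is the walk 2->4->6->2->7->1, with weight (-3) + 7 + 9 + 3 + 9 = 25.
Optimal value attained by: walk 2->4->6->2->7->1.
Answer: (G^⊗5)[2][1] = 25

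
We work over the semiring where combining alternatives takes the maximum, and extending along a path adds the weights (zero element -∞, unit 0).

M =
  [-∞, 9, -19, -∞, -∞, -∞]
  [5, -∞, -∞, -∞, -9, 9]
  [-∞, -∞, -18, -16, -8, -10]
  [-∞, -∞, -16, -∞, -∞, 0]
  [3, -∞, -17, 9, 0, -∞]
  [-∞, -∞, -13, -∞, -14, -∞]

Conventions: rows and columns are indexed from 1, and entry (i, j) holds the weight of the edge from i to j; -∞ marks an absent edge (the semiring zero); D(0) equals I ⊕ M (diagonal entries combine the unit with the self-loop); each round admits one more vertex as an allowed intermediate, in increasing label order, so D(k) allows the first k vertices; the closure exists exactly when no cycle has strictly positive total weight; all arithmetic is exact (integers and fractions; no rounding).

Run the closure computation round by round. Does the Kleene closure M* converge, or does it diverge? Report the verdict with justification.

D(0):
  [0, 9, -19, -∞, -∞, -∞]
  [5, 0, -∞, -∞, -9, 9]
  [-∞, -∞, 0, -16, -8, -10]
  [-∞, -∞, -16, 0, -∞, 0]
  [3, -∞, -17, 9, 0, -∞]
  [-∞, -∞, -13, -∞, -14, 0]
Detection: at round 1, diagonal entry (2, 2) turns strictly positive.
Key observation: the cycle 2->1->2 has total weight 5 + 9, which is strictly positive.
Answer: DIVERGES — positive cycle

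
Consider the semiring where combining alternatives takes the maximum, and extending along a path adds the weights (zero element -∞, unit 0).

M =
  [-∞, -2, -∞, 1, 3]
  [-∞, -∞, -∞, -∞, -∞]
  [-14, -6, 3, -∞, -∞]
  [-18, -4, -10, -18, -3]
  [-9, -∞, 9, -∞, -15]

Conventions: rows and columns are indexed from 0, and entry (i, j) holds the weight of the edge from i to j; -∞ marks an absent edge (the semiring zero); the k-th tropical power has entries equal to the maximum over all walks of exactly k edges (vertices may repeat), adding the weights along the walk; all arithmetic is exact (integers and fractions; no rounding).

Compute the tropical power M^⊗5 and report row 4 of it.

M^⊗2:
  [-6, -3, 12, -17, -2]
  [-∞, -∞, -∞, -∞, -∞]
  [-11, -3, 6, -13, -11]
  [-12, -16, 6, -17, -15]
  [-5, 3, 12, -8, -6]
M^⊗3:
  [-2, 6, 15, -5, -3]
  [-∞, -∞, -∞, -∞, -∞]
  [-8, 0, 9, -10, -8]
  [-8, 0, 9, -11, -9]
  [-2, 6, 15, -4, -2]
M^⊗4:
  [1, 9, 18, -1, 1]
  [-∞, -∞, -∞, -∞, -∞]
  [-5, 3, 12, -7, -5]
  [-5, 3, 12, -7, -5]
  [1, 9, 18, -1, 1]
M^⊗5:
  [4, 12, 21, 2, 4]
  [-∞, -∞, -∞, -∞, -∞]
  [-2, 6, 15, -4, -2]
  [-2, 6, 15, -4, -2]
  [4, 12, 21, 2, 4]
Answer: row 4 of M^⊗5 = [4, 12, 21, 2, 4]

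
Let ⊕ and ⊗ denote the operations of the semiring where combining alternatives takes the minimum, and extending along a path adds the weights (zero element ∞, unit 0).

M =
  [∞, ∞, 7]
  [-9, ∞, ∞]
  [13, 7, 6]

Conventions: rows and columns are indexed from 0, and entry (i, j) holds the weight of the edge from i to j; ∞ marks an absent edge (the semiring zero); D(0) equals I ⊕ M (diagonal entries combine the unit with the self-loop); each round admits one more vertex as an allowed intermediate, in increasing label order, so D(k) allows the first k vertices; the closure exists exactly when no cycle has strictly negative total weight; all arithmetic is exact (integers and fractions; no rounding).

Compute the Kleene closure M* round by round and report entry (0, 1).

D(0):
  [0, ∞, 7]
  [-9, 0, ∞]
  [13, 7, 0]
D(1):
  [0, ∞, 7]
  [-9, 0, -2]
  [13, 7, 0]
D(2):
  [0, ∞, 7]
  [-9, 0, -2]
  [-2, 7, 0]
D(3):
  [0, 14, 7]
  [-9, 0, -2]
  [-2, 7, 0]
Answer: M*[0][1] = 14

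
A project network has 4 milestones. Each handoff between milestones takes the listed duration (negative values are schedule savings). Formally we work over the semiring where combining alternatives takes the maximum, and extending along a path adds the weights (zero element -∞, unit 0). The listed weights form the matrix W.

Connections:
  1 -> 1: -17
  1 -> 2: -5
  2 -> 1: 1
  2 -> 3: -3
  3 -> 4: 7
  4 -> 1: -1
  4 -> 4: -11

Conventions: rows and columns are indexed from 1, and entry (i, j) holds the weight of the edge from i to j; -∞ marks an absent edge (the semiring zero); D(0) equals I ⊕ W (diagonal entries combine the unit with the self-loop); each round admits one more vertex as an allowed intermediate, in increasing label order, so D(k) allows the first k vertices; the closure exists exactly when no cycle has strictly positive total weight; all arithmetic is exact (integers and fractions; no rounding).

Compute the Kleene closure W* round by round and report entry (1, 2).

D(0):
  [0, -5, -∞, -∞]
  [1, 0, -3, -∞]
  [-∞, -∞, 0, 7]
  [-1, -∞, -∞, 0]
D(1):
  [0, -5, -∞, -∞]
  [1, 0, -3, -∞]
  [-∞, -∞, 0, 7]
  [-1, -6, -∞, 0]
D(2):
  [0, -5, -8, -∞]
  [1, 0, -3, -∞]
  [-∞, -∞, 0, 7]
  [-1, -6, -9, 0]
D(3):
  [0, -5, -8, -1]
  [1, 0, -3, 4]
  [-∞, -∞, 0, 7]
  [-1, -6, -9, 0]
D(4):
  [0, -5, -8, -1]
  [3, 0, -3, 4]
  [6, 1, 0, 7]
  [-1, -6, -9, 0]
Answer: W*[1][2] = -5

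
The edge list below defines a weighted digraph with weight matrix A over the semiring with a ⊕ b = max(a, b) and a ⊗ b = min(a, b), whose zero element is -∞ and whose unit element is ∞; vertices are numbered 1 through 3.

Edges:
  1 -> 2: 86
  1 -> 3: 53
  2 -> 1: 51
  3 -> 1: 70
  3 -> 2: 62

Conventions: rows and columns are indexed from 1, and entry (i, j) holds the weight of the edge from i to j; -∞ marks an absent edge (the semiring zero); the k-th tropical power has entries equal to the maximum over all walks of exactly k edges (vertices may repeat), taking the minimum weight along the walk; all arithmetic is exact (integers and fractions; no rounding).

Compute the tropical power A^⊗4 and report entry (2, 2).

A^⊗2:
  [53, 53, -∞]
  [-∞, 51, 51]
  [51, 70, 53]
A^⊗3:
  [51, 53, 53]
  [51, 51, -∞]
  [53, 53, 51]
A^⊗4:
  [53, 53, 51]
  [51, 51, 51]
  [51, 53, 53]
Key observation: the optimum is the walk 2->1->3->1->2, with weight 51 min 53 min 70 min 86 = 51.
Optimal value attained by: walk 2->1->3->1->2.
Answer: (A^⊗4)[2][2] = 51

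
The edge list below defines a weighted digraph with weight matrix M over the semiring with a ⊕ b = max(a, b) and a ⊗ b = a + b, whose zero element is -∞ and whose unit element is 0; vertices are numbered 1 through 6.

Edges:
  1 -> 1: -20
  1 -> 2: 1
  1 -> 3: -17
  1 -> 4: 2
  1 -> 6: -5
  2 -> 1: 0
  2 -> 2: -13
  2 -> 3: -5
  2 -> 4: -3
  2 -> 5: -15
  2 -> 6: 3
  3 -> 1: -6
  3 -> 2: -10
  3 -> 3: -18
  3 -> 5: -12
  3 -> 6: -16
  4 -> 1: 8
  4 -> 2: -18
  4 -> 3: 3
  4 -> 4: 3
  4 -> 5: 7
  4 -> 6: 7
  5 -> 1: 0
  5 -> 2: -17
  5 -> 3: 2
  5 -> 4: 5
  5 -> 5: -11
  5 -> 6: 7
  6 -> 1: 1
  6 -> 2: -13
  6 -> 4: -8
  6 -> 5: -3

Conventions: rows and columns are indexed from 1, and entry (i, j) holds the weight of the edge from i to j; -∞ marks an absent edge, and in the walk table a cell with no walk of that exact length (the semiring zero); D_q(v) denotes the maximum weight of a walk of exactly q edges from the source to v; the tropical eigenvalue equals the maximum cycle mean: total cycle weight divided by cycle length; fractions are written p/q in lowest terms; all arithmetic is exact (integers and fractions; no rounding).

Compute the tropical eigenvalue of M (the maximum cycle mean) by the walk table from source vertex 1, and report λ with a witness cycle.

q=0: [0, -∞, -∞, -∞, -∞, -∞]
q=1: [-20, 1, -17, 2, -∞, -5]
q=2: [10, -12, 5, 5, 9, 9]
q=3: [13, 11, 11, 14, 12, 16]
q=4: [22, 14, 17, 17, 21, 21]
q=5: [25, 23, 23, 26, 24, 28]
q=6: [34, 26, 29, 29, 33, 33]
Optimal cycle mean attained by: cycle 4->5->4, total 7 + 5, length 2.
Answer: λ = 6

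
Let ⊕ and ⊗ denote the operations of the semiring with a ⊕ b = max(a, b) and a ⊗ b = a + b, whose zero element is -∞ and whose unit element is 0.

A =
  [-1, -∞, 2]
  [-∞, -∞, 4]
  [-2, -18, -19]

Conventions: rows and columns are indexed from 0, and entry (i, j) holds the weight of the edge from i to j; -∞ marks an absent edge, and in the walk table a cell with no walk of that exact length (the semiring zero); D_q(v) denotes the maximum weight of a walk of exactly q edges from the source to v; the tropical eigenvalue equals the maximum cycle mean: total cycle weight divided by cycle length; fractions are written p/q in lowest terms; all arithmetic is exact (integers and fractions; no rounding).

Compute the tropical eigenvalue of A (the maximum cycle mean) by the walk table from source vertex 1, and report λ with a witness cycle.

q=0: [-∞, 0, -∞]
q=1: [-∞, -∞, 4]
q=2: [2, -14, -15]
q=3: [1, -33, 4]
Optimal cycle mean attained by: cycle 0->2->0, total 2 + (-2), length 2.
Answer: λ = 0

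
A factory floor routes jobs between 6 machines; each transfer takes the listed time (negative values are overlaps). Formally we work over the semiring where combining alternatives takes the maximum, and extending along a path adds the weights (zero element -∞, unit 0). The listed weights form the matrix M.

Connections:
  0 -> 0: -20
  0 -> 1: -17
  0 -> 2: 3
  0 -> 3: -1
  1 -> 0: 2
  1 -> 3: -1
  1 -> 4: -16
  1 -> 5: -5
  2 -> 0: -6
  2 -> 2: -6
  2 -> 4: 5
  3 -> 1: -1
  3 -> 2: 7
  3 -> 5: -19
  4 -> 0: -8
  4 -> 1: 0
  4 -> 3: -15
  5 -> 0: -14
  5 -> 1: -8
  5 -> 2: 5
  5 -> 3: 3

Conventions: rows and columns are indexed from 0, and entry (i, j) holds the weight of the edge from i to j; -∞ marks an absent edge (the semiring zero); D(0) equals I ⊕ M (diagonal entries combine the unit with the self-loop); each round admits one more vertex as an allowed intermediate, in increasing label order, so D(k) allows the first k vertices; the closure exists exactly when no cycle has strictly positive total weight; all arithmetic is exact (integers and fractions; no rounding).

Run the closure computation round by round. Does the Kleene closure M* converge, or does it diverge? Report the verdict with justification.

D(0):
  [0, -17, 3, -1, -∞, -∞]
  [2, 0, -∞, -1, -16, -5]
  [-6, -∞, 0, -∞, 5, -∞]
  [-∞, -1, 7, 0, -∞, -19]
  [-8, 0, -∞, -15, 0, -∞]
  [-14, -8, 5, 3, -∞, 0]
D(1):
  [0, -17, 3, -1, -∞, -∞]
  [2, 0, 5, 1, -16, -5]
  [-6, -23, 0, -7, 5, -∞]
  [-∞, -1, 7, 0, -∞, -19]
  [-8, 0, -5, -9, 0, -∞]
  [-14, -8, 5, 3, -∞, 0]
D(2):
  [0, -17, 3, -1, -33, -22]
  [2, 0, 5, 1, -16, -5]
  [-6, -23, 0, -7, 5, -28]
  [1, -1, 7, 0, -17, -6]
  [2, 0, 5, 1, 0, -5]
  [-6, -8, 5, 3, -24, 0]
Detection: at round 3, diagonal entry (4, 4) turns strictly positive.
Key observation: the cycle 4->1->0->2->4 has total weight 0 + 2 + 3 + 5, which is strictly positive.
Answer: DIVERGES — positive cycle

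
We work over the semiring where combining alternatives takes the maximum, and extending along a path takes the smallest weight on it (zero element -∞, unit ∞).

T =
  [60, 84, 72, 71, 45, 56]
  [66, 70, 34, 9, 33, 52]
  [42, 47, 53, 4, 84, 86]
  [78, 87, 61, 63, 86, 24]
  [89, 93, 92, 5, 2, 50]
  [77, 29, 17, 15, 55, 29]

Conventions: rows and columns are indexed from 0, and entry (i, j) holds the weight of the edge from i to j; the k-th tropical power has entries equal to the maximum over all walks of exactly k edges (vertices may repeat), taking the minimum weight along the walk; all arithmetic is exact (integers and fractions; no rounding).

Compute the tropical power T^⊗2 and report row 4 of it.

T^⊗2:
  [71, 71, 61, 63, 72, 72]
  [66, 70, 66, 66, 52, 56]
  [84, 84, 84, 42, 55, 53]
  [86, 86, 86, 71, 63, 61]
  [66, 84, 72, 71, 84, 86]
  [60, 77, 72, 71, 45, 56]
Answer: row 4 of T^⊗2 = [66, 84, 72, 71, 84, 86]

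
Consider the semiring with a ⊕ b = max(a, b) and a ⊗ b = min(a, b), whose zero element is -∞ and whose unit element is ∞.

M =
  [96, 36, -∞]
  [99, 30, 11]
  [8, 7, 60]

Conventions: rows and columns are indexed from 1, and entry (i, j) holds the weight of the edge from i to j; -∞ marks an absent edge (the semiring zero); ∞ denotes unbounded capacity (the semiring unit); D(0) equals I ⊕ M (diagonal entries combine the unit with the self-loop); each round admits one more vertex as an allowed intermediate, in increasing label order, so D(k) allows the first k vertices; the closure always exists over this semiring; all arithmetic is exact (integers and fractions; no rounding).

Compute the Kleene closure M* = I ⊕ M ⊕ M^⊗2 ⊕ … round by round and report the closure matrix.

D(0):
  [∞, 36, -∞]
  [99, ∞, 11]
  [8, 7, ∞]
D(1):
  [∞, 36, -∞]
  [99, ∞, 11]
  [8, 8, ∞]
D(2):
  [∞, 36, 11]
  [99, ∞, 11]
  [8, 8, ∞]
D(3):
  [∞, 36, 11]
  [99, ∞, 11]
  [8, 8, ∞]
Answer: M* = [[∞, 36, 11], [99, ∞, 11], [8, 8, ∞]]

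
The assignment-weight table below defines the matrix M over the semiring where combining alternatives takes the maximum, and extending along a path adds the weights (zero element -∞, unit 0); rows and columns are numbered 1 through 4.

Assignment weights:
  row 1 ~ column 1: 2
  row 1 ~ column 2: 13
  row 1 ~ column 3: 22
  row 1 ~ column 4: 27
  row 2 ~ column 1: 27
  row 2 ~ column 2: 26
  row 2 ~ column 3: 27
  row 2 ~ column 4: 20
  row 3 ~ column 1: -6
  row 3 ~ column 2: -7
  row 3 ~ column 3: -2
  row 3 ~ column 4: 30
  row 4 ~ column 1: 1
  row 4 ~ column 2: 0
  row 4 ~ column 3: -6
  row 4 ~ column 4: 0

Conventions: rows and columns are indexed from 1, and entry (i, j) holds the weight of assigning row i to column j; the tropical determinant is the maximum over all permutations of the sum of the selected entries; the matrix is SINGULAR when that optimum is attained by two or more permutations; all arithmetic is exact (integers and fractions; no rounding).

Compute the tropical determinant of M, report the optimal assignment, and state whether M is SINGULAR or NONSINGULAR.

σ = (1, 2, 3, 4): 2 + 26 + (-2) + 0 = 26
σ = (1, 2, 4, 3): 2 + 26 + 30 + (-6) = 52
σ = (1, 3, 2, 4): 2 + 27 + (-7) + 0 = 22
σ = (1, 3, 4, 2): 2 + 27 + 30 + 0 = 59
σ = (1, 4, 2, 3): 2 + 20 + (-7) + (-6) = 9
σ = (1, 4, 3, 2): 2 + 20 + (-2) + 0 = 20
σ = (2, 1, 3, 4): 13 + 27 + (-2) + 0 = 38
σ = (2, 1, 4, 3): 13 + 27 + 30 + (-6) = 64
σ = (2, 3, 1, 4): 13 + 27 + (-6) + 0 = 34
σ = (2, 3, 4, 1): 13 + 27 + 30 + 1 = 71
σ = (2, 4, 1, 3): 13 + 20 + (-6) + (-6) = 21
σ = (2, 4, 3, 1): 13 + 20 + (-2) + 1 = 32
σ = (3, 1, 2, 4): 22 + 27 + (-7) + 0 = 42
σ = (3, 1, 4, 2): 22 + 27 + 30 + 0 = 79
σ = (3, 2, 1, 4): 22 + 26 + (-6) + 0 = 42
σ = (3, 2, 4, 1): 22 + 26 + 30 + 1 = 79
σ = (3, 4, 1, 2): 22 + 20 + (-6) + 0 = 36
σ = (3, 4, 2, 1): 22 + 20 + (-7) + 1 = 36
σ = (4, 1, 2, 3): 27 + 27 + (-7) + (-6) = 41
σ = (4, 1, 3, 2): 27 + 27 + (-2) + 0 = 52
σ = (4, 2, 1, 3): 27 + 26 + (-6) + (-6) = 41
σ = (4, 2, 3, 1): 27 + 26 + (-2) + 1 = 52
σ = (4, 3, 1, 2): 27 + 27 + (-6) + 0 = 48
σ = (4, 3, 2, 1): 27 + 27 + (-7) + 1 = 48
Optimal value attained by: σ = (3, 1, 4, 2).
Answer: det⊕(M) = 79; verdict: SINGULAR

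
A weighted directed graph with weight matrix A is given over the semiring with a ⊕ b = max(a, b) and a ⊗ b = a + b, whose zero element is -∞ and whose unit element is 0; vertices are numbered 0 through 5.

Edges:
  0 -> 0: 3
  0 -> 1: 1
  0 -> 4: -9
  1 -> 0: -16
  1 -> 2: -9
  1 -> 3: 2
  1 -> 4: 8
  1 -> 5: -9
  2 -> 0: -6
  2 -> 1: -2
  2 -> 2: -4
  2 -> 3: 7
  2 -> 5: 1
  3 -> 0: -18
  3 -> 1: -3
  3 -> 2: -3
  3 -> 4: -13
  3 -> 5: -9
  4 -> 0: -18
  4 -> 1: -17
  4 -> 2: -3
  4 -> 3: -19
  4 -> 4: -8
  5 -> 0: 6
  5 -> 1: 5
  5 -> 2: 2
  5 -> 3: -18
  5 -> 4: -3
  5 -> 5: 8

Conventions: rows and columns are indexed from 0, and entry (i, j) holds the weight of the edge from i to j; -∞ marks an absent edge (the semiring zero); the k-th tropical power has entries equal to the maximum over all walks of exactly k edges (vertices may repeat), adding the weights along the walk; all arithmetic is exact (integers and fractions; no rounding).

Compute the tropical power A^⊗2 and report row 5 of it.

A^⊗2:
  [6, 4, -8, 3, 9, -8]
  [-3, -1, 5, -2, 0, -1]
  [7, 6, 4, 3, 6, 9]
  [-3, -4, -7, 4, 5, -1]
  [-9, -5, -7, 4, -9, -2]
  [14, 13, 10, 9, 13, 16]
Answer: row 5 of A^⊗2 = [14, 13, 10, 9, 13, 16]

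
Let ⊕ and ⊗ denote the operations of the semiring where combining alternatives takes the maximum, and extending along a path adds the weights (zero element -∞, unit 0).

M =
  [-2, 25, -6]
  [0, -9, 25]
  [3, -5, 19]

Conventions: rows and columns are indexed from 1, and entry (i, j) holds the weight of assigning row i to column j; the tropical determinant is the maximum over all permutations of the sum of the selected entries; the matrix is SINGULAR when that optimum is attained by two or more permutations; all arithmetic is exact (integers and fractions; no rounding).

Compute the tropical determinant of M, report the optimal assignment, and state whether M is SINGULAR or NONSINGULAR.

σ = (1, 2, 3): (-2) + (-9) + 19 = 8
σ = (1, 3, 2): (-2) + 25 + (-5) = 18
σ = (2, 1, 3): 25 + 0 + 19 = 44
σ = (2, 3, 1): 25 + 25 + 3 = 53
σ = (3, 1, 2): (-6) + 0 + (-5) = -11
σ = (3, 2, 1): (-6) + (-9) + 3 = -12
Optimal value attained by: σ = (2, 3, 1).
Answer: det⊕(M) = 53; verdict: NONSINGULAR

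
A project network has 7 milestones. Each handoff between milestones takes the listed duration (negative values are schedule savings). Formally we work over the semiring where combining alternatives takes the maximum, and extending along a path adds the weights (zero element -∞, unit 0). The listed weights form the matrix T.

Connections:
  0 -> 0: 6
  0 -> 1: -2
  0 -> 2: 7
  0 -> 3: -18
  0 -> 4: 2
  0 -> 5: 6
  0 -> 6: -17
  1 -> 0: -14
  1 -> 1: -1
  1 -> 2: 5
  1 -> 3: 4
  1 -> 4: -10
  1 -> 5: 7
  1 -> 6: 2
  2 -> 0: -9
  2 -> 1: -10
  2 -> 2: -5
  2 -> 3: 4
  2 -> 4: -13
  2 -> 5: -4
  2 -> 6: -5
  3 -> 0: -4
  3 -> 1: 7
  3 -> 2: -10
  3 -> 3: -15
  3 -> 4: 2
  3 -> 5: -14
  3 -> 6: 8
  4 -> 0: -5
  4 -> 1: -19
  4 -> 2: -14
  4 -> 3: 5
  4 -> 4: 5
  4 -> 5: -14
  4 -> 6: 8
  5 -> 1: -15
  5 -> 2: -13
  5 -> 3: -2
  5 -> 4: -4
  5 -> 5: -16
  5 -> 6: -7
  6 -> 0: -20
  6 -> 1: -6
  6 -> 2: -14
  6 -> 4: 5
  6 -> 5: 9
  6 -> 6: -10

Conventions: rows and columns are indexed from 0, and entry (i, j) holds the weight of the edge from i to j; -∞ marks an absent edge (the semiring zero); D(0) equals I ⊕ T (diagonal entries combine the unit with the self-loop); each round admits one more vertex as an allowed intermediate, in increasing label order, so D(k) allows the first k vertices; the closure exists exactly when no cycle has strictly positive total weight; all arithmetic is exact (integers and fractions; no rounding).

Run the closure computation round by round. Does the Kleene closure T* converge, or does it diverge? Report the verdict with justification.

Detection: at round 0, diagonal entry (0, 0) turns strictly positive.
Key observation: the cycle 0->0 has total weight 6, which is strictly positive.
Answer: DIVERGES — positive cycle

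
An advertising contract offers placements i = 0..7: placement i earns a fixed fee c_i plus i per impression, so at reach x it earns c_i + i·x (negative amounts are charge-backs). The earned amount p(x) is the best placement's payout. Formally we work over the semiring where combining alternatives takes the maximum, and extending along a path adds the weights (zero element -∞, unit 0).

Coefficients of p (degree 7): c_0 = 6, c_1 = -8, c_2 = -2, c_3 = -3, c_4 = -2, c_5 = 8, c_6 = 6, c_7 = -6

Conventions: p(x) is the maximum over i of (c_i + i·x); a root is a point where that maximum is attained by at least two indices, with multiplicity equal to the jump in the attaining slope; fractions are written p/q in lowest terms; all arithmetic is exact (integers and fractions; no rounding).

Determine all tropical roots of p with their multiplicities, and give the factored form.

hull edge (i=0, c=6) to (i=5, c=8): slope 2/5, span 5
hull edge (i=5, c=8) to (i=6, c=6): slope -2, span 1
hull edge (i=6, c=6) to (i=7, c=-6): slope -12, span 1
Factored form: p(x) = -6 ⊗ (x ⊕ (-2/5)) ⊗ (x ⊕ (-2/5)) ⊗ (x ⊕ (-2/5)) ⊗ (x ⊕ (-2/5)) ⊗ (x ⊕ (-2/5)) ⊗ (x ⊕ 2) ⊗ (x ⊕ 12)
Answer: roots = -2/5 (mult 5), 2 (mult 1), 12 (mult 1)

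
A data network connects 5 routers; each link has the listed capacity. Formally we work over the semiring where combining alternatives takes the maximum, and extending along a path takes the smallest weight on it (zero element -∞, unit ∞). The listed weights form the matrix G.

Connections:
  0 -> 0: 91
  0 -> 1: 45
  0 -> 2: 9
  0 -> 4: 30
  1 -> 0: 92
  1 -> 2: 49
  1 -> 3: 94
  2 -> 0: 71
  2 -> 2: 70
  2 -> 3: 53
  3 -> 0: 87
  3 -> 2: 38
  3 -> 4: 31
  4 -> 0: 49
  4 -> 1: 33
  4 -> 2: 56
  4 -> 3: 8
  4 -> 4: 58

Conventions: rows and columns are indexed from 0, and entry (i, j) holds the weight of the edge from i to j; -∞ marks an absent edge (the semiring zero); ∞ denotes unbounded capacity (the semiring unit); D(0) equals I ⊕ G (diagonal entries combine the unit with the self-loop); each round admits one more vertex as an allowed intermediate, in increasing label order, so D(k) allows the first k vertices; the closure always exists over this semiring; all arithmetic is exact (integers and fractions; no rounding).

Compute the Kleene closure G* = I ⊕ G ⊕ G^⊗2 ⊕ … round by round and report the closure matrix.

D(0):
  [∞, 45, 9, -∞, 30]
  [92, ∞, 49, 94, -∞]
  [71, -∞, ∞, 53, -∞]
  [87, -∞, 38, ∞, 31]
  [49, 33, 56, 8, ∞]
D(1):
  [∞, 45, 9, -∞, 30]
  [92, ∞, 49, 94, 30]
  [71, 45, ∞, 53, 30]
  [87, 45, 38, ∞, 31]
  [49, 45, 56, 8, ∞]
D(2):
  [∞, 45, 45, 45, 30]
  [92, ∞, 49, 94, 30]
  [71, 45, ∞, 53, 30]
  [87, 45, 45, ∞, 31]
  [49, 45, 56, 45, ∞]
D(3):
  [∞, 45, 45, 45, 30]
  [92, ∞, 49, 94, 30]
  [71, 45, ∞, 53, 30]
  [87, 45, 45, ∞, 31]
  [56, 45, 56, 53, ∞]
D(4):
  [∞, 45, 45, 45, 31]
  [92, ∞, 49, 94, 31]
  [71, 45, ∞, 53, 31]
  [87, 45, 45, ∞, 31]
  [56, 45, 56, 53, ∞]
D(5):
  [∞, 45, 45, 45, 31]
  [92, ∞, 49, 94, 31]
  [71, 45, ∞, 53, 31]
  [87, 45, 45, ∞, 31]
  [56, 45, 56, 53, ∞]
Answer: G* = [[∞, 45, 45, 45, 31], [92, ∞, 49, 94, 31], [71, 45, ∞, 53, 31], [87, 45, 45, ∞, 31], [56, 45, 56, 53, ∞]]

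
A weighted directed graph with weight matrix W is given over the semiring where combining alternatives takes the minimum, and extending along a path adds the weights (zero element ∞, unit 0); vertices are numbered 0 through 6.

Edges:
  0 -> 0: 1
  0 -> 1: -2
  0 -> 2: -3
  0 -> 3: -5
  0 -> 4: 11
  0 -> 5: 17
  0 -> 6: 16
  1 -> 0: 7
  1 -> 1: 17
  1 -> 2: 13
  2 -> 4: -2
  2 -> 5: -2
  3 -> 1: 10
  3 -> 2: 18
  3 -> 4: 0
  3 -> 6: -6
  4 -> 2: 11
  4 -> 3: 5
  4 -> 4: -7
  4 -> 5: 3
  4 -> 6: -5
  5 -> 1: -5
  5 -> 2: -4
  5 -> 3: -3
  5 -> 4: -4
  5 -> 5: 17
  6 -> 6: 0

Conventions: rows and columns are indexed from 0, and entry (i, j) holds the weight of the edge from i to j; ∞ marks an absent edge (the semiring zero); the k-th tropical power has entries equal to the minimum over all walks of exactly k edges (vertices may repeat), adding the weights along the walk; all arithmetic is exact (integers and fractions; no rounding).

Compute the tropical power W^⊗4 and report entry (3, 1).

W^⊗2:
  [2, -1, -2, -4, -5, -5, -11]
  [8, 5, 4, 2, 11, 11, 23]
  [∞, -7, -6, -5, -9, 1, -7]
  [17, 27, 11, 5, -7, 3, -6]
  [∞, -2, -1, -2, -14, -4, -12]
  [2, 7, 7, 1, -11, -6, -9]
  [∞, ∞, ∞, ∞, ∞, ∞, 0]
W^⊗3:
  [3, -10, -9, -8, -12, -4, -11]
  [9, 6, 5, 3, 2, 2, -4]
  [0, -4, -3, -4, -16, -8, -14]
  [18, -2, -1, -2, -14, -4, -12]
  [5, -9, -8, -9, -21, -11, -19]
  [3, -11, -10, -9, -18, -8, -16]
  [∞, ∞, ∞, ∞, ∞, ∞, 0]
W^⊗4:
  [-3, -9, -8, -7, -19, -11, -17]
  [10, -3, -2, -1, -5, 3, -4]
  [1, -13, -12, -11, -23, -13, -21]
  [5, -9, -8, -9, -21, -11, -19]
  [-2, -16, -15, -16, -28, -18, -26]
  [-4, -13, -12, -13, -25, -15, -23]
  [∞, ∞, ∞, ∞, ∞, ∞, 0]
Key observation: the optimum is the walk 3->4->4->5->1, with weight 0 + (-7) + 3 + (-5) = -9.
Optimal value attained by: walk 3->4->4->5->1.
Answer: (W^⊗4)[3][1] = -9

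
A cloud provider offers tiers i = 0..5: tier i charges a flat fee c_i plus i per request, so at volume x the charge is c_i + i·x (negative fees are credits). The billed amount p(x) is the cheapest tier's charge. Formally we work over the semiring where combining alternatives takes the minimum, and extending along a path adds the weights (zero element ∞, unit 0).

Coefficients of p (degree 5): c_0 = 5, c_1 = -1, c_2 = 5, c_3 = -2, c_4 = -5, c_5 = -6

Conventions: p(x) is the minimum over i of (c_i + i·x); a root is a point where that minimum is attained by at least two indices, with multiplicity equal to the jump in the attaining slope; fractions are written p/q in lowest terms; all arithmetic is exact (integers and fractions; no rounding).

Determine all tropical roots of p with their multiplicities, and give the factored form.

hull edge (i=0, c=5) to (i=1, c=-1): slope -6, span 1
hull edge (i=1, c=-1) to (i=4, c=-5): slope -4/3, span 3
hull edge (i=4, c=-5) to (i=5, c=-6): slope -1, span 1
Factored form: p(x) = -6 ⊗ (x ⊕ 1) ⊗ (x ⊕ 4/3) ⊗ (x ⊕ 4/3) ⊗ (x ⊕ 4/3) ⊗ (x ⊕ 6)
Answer: roots = 1 (mult 1), 4/3 (mult 3), 6 (mult 1)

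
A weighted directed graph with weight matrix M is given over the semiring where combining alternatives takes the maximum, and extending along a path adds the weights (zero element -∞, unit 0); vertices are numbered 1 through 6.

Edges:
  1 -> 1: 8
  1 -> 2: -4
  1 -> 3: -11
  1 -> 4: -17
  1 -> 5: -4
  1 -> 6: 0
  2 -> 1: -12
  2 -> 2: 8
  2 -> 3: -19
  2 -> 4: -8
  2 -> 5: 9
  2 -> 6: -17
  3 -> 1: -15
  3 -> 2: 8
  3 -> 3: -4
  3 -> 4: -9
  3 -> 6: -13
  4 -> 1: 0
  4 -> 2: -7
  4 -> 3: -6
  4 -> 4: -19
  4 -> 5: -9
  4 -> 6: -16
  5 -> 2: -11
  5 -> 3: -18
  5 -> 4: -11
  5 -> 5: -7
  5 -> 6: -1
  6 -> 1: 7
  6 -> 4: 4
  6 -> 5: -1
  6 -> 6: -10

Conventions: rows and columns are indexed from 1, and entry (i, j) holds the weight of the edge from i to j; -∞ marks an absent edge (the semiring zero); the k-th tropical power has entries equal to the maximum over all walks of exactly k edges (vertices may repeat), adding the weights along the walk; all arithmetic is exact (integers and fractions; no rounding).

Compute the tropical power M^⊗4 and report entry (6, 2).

M^⊗2:
  [16, 4, -3, 4, 5, 8]
  [-4, 16, -9, 0, 17, 8]
  [-4, 16, -8, 0, 17, -9]
  [8, 2, -10, -12, 2, 0]
  [6, -3, -17, 3, -2, -8]
  [15, 3, -2, -6, 3, 7]
M^⊗3:
  [24, 12, 5, 12, 13, 16]
  [15, 24, -1, 12, 25, 16]
  [4, 24, -1, 8, 25, 16]
  [16, 10, -3, 4, 11, 8]
  [14, 5, -3, -4, 6, 6]
  [23, 11, 4, 11, 12, 15]
M^⊗4:
  [32, 20, 13, 20, 21, 24]
  [23, 32, 7, 20, 33, 24]
  [23, 32, 7, 20, 33, 24]
  [24, 18, 5, 12, 19, 16]
  [22, 13, 3, 10, 14, 14]
  [31, 19, 12, 19, 20, 23]
Key observation: the optimum is the walk 6->1->1->1->2, with weight 7 + 8 + 8 + (-4) = 19.
Optimal value attained by: walk 6->1->1->1->2.
Answer: (M^⊗4)[6][2] = 19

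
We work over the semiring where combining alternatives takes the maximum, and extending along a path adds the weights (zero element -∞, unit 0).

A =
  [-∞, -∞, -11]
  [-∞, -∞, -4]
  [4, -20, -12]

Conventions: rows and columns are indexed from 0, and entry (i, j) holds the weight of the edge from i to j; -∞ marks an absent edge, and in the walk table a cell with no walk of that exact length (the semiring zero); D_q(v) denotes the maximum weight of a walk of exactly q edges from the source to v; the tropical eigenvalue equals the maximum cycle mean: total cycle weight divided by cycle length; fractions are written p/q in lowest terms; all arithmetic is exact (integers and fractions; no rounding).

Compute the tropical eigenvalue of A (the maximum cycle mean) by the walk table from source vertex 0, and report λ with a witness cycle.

q=0: [0, -∞, -∞]
q=1: [-∞, -∞, -11]
q=2: [-7, -31, -23]
q=3: [-19, -43, -18]
Optimal cycle mean attained by: cycle 0->2->0, total (-11) + 4, length 2.
Answer: λ = -7/2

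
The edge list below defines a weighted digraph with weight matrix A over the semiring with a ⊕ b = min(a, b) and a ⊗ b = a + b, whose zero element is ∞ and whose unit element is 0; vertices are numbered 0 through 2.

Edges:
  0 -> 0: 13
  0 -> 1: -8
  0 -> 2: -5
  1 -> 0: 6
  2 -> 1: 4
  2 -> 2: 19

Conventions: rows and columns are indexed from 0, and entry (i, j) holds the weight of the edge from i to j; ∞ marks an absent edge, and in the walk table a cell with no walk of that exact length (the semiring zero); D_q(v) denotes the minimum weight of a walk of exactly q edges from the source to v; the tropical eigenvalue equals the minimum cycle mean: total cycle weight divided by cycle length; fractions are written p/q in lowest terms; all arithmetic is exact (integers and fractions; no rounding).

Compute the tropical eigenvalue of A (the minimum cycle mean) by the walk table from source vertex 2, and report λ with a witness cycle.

q=0: [∞, ∞, 0]
q=1: [∞, 4, 19]
q=2: [10, 23, 38]
q=3: [23, 2, 5]
Optimal cycle mean attained by: cycle 0->1->0, total (-8) + 6, length 2.
Answer: λ = -1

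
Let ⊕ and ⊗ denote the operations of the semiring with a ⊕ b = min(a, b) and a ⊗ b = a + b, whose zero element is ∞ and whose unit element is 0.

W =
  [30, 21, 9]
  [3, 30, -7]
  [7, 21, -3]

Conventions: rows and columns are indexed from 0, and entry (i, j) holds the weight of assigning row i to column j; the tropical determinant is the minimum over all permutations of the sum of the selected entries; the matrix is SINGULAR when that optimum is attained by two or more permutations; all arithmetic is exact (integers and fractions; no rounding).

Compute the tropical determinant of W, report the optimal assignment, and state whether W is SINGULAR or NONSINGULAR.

σ = (0, 1, 2): 30 + 30 + (-3) = 57
σ = (0, 2, 1): 30 + (-7) + 21 = 44
σ = (1, 0, 2): 21 + 3 + (-3) = 21
σ = (1, 2, 0): 21 + (-7) + 7 = 21
σ = (2, 0, 1): 9 + 3 + 21 = 33
σ = (2, 1, 0): 9 + 30 + 7 = 46
Optimal value attained by: σ = (1, 0, 2).
Answer: det⊕(W) = 21; verdict: SINGULAR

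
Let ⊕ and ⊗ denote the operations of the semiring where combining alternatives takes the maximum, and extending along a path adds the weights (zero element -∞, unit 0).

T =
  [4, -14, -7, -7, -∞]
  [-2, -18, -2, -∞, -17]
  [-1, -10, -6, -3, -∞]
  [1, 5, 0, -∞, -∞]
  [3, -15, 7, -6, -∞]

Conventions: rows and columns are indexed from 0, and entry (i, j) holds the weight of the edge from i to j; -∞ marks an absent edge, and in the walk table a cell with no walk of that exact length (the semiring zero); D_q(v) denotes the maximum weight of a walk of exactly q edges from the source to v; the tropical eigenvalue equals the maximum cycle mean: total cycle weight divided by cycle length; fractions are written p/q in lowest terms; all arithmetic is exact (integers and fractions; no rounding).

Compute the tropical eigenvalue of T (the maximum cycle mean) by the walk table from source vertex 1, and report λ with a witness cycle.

q=0: [-∞, 0, -∞, -∞, -∞]
q=1: [-2, -18, -2, -∞, -17]
q=2: [2, -12, -8, -5, -35]
q=3: [6, 0, -5, -5, -29]
q=4: [10, 0, -1, -1, -17]
q=5: [14, 4, 3, 3, -17]
Optimal cycle mean attained by: cycle 0->0, total 4, length 1.
Answer: λ = 4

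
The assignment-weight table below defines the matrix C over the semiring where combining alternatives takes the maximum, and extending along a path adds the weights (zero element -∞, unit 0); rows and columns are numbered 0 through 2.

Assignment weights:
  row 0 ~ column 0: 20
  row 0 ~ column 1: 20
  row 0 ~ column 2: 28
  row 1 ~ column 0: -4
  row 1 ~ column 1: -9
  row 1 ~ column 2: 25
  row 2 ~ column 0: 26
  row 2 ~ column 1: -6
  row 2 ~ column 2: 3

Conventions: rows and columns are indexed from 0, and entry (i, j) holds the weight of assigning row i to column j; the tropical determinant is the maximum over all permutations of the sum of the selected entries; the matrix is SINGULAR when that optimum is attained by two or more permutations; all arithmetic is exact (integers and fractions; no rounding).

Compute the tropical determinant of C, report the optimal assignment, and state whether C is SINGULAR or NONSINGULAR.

σ = (0, 1, 2): 20 + (-9) + 3 = 14
σ = (0, 2, 1): 20 + 25 + (-6) = 39
σ = (1, 0, 2): 20 + (-4) + 3 = 19
σ = (1, 2, 0): 20 + 25 + 26 = 71
σ = (2, 0, 1): 28 + (-4) + (-6) = 18
σ = (2, 1, 0): 28 + (-9) + 26 = 45
Optimal value attained by: σ = (1, 2, 0).
Answer: det⊕(C) = 71; verdict: NONSINGULAR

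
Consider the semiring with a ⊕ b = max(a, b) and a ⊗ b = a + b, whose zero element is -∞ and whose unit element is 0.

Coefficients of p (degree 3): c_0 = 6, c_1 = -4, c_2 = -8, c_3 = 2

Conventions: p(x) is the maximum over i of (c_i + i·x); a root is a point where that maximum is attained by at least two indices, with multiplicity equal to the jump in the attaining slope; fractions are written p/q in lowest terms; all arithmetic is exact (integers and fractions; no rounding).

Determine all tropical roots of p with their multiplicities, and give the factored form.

hull edge (i=0, c=6) to (i=3, c=2): slope -4/3, span 3
Factored form: p(x) = 2 ⊗ (x ⊕ 4/3) ⊗ (x ⊕ 4/3) ⊗ (x ⊕ 4/3)
Answer: roots = 4/3 (mult 3)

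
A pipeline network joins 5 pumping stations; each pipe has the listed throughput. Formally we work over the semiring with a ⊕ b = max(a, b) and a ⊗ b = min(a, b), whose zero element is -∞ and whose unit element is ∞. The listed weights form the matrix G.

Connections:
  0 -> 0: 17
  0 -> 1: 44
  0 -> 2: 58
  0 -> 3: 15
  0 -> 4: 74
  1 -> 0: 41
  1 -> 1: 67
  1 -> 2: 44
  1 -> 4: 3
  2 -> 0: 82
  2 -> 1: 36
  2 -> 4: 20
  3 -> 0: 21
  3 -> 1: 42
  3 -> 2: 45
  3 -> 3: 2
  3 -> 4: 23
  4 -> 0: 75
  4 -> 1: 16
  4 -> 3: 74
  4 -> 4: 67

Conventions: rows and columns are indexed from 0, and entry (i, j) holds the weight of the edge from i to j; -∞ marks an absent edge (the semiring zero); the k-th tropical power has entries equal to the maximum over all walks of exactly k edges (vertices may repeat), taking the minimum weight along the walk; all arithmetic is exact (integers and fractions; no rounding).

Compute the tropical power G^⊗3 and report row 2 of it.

G^⊗2:
  [74, 44, 44, 74, 67]
  [44, 67, 44, 15, 41]
  [36, 44, 58, 20, 74]
  [45, 42, 42, 23, 23]
  [67, 44, 58, 67, 74]
G^⊗3:
  [67, 44, 58, 67, 74]
  [44, 67, 44, 41, 44]
  [74, 44, 44, 74, 67]
  [42, 44, 45, 23, 45]
  [74, 44, 58, 74, 67]
Answer: row 2 of G^⊗3 = [74, 44, 44, 74, 67]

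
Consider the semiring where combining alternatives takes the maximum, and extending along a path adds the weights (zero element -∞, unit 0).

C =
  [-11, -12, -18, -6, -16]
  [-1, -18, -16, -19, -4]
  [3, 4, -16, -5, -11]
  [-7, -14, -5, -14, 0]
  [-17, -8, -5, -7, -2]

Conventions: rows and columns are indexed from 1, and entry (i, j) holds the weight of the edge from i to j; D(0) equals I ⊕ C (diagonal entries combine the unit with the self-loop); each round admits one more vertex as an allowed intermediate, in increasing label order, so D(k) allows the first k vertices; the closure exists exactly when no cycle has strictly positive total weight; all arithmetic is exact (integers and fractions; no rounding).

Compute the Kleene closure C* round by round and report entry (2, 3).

D(0):
  [0, -12, -18, -6, -16]
  [-1, 0, -16, -19, -4]
  [3, 4, 0, -5, -11]
  [-7, -14, -5, 0, 0]
  [-17, -8, -5, -7, 0]
D(1):
  [0, -12, -18, -6, -16]
  [-1, 0, -16, -7, -4]
  [3, 4, 0, -3, -11]
  [-7, -14, -5, 0, 0]
  [-17, -8, -5, -7, 0]
D(2):
  [0, -12, -18, -6, -16]
  [-1, 0, -16, -7, -4]
  [3, 4, 0, -3, 0]
  [-7, -14, -5, 0, 0]
  [-9, -8, -5, -7, 0]
D(3):
  [0, -12, -18, -6, -16]
  [-1, 0, -16, -7, -4]
  [3, 4, 0, -3, 0]
  [-2, -1, -5, 0, 0]
  [-2, -1, -5, -7, 0]
D(4):
  [0, -7, -11, -6, -6]
  [-1, 0, -12, -7, -4]
  [3, 4, 0, -3, 0]
  [-2, -1, -5, 0, 0]
  [-2, -1, -5, -7, 0]
D(5):
  [0, -7, -11, -6, -6]
  [-1, 0, -9, -7, -4]
  [3, 4, 0, -3, 0]
  [-2, -1, -5, 0, 0]
  [-2, -1, -5, -7, 0]
Answer: C*[2][3] = -9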